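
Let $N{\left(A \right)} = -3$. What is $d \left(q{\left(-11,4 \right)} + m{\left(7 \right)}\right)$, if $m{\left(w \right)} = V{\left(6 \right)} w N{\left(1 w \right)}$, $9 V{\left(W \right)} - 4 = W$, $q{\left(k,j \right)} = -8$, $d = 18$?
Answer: $-564$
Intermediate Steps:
$V{\left(W \right)} = \frac{4}{9} + \frac{W}{9}$
$m{\left(w \right)} = - \frac{10 w}{3}$ ($m{\left(w \right)} = \left(\frac{4}{9} + \frac{1}{9} \cdot 6\right) w \left(-3\right) = \left(\frac{4}{9} + \frac{2}{3}\right) w \left(-3\right) = \frac{10 w}{9} \left(-3\right) = - \frac{10 w}{3}$)
$d \left(q{\left(-11,4 \right)} + m{\left(7 \right)}\right) = 18 \left(-8 - \frac{70}{3}\right) = 18 \left(- \frac{94}{3}\right) = -564$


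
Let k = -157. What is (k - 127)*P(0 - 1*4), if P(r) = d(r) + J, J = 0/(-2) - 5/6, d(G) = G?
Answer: 4118/3 ≈ 1372.7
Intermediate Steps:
J = -⅚ (J = 0*(-½) - 5*⅙ = 0 - ⅚ = -⅚ ≈ -0.83333)
P(r) = -⅚ + r (P(r) = r - ⅚ = -⅚ + r)
(k - 127)*P(0 - 1*4) = (-157 - 127)*(-⅚ + (0 - 1*4)) = -284*(-⅚ + (0 - 4)) = -284*(-⅚ - 4) = -284*(-29/6) = 4118/3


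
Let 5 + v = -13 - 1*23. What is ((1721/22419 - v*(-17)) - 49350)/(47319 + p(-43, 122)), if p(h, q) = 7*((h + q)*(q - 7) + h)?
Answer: -1122001972/2479832847 ≈ -0.45245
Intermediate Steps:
v = -41 (v = -5 + (-13 - 1*23) = -5 + (-13 - 23) = -5 - 36 = -41)
p(h, q) = 7*h + 7*(-7 + q)*(h + q) (p(h, q) = 7*((h + q)*(-7 + q) + h) = 7*((-7 + q)*(h + q) + h) = 7*(h + (-7 + q)*(h + q)) = 7*h + 7*(-7 + q)*(h + q))
((1721/22419 - v*(-17)) - 49350)/(47319 + p(-43, 122)) = ((1721/22419 - (-41)*(-17)) - 49350)/(47319 + (-49*122 - 42*(-43) + 7*122² + 7*(-43)*122)) = ((1721*(1/22419) - 1*697) - 49350)/(47319 + (-5978 + 1806 + 7*14884 - 36722)) = ((1721/22419 - 697) - 49350)/(47319 + (-5978 + 1806 + 104188 - 36722)) = (-15624322/22419 - 49350)/(47319 + 63294) = -1122001972/22419/110613 = -1122001972/22419*1/110613 = -1122001972/2479832847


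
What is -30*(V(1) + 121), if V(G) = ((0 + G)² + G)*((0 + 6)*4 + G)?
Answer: -5130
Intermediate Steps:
V(G) = (24 + G)*(G + G²) (V(G) = (G² + G)*(6*4 + G) = (G + G²)*(24 + G) = (24 + G)*(G + G²))
-30*(V(1) + 121) = -30*(1*(24 + 1² + 25*1) + 121) = -30*(1*(24 + 1 + 25) + 121) = -30*(1*50 + 121) = -30*(50 + 121) = -30*171 = -5130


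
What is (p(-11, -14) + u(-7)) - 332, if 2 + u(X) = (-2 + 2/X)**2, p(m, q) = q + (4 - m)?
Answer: -16061/49 ≈ -327.78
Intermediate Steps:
p(m, q) = 4 + q - m
u(X) = -2 + (-2 + 2/X)**2
(p(-11, -14) + u(-7)) - 332 = ((4 - 14 - 1*(-11)) + (2 - 8/(-7) + 4/(-7)**2)) - 332 = ((4 - 14 + 11) + (2 - 8*(-1/7) + 4*(1/49))) - 332 = (1 + (2 + 8/7 + 4/49)) - 332 = (1 + 158/49) - 332 = 207/49 - 332 = -16061/49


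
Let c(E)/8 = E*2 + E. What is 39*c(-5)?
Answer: -4680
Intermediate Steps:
c(E) = 24*E (c(E) = 8*(E*2 + E) = 8*(2*E + E) = 8*(3*E) = 24*E)
39*c(-5) = 39*(24*(-5)) = 39*(-120) = -4680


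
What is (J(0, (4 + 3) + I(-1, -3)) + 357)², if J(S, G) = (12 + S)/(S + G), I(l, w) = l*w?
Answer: 3207681/25 ≈ 1.2831e+5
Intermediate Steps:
J(S, G) = (12 + S)/(G + S)
(J(0, (4 + 3) + I(-1, -3)) + 357)² = ((12 + 0)/(((4 + 3) - 1*(-3)) + 0) + 357)² = (12/((7 + 3) + 0) + 357)² = (12/(10 + 0) + 357)² = (12/10 + 357)² = ((⅒)*12 + 357)² = (6/5 + 357)² = (1791/5)² = 3207681/25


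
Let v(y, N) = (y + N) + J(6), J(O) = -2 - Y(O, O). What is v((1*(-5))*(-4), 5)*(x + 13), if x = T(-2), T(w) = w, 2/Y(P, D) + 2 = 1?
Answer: 275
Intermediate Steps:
Y(P, D) = -2 (Y(P, D) = 2/(-2 + 1) = 2/(-1) = 2*(-1) = -2)
J(O) = 0 (J(O) = -2 - 1*(-2) = -2 + 2 = 0)
x = -2
v(y, N) = N + y (v(y, N) = (y + N) + 0 = (N + y) + 0 = N + y)
v((1*(-5))*(-4), 5)*(x + 13) = (5 + (1*(-5))*(-4))*(-2 + 13) = (5 - 5*(-4))*11 = (5 + 20)*11 = 25*11 = 275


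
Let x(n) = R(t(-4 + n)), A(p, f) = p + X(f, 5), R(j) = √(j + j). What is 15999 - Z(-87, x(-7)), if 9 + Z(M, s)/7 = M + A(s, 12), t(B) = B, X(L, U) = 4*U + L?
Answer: 16447 - 7*I*√22 ≈ 16447.0 - 32.833*I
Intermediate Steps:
X(L, U) = L + 4*U
R(j) = √2*√j (R(j) = √(2*j) = √2*√j)
A(p, f) = 20 + f + p (A(p, f) = p + (f + 4*5) = p + (f + 20) = p + (20 + f) = 20 + f + p)
x(n) = √2*√(-4 + n)
Z(M, s) = 161 + 7*M + 7*s (Z(M, s) = -63 + 7*(M + (20 + 12 + s)) = -63 + 7*(M + (32 + s)) = -63 + 7*(32 + M + s) = -63 + (224 + 7*M + 7*s) = 161 + 7*M + 7*s)
15999 - Z(-87, x(-7)) = 15999 - (161 + 7*(-87) + 7*√(-8 + 2*(-7))) = 15999 - (161 - 609 + 7*√(-8 - 14)) = 15999 - (161 - 609 + 7*√(-22)) = 15999 - (161 - 609 + 7*(I*√22)) = 15999 - (161 - 609 + 7*I*√22) = 15999 - (-448 + 7*I*√22) = 15999 + (448 - 7*I*√22) = 16447 - 7*I*√22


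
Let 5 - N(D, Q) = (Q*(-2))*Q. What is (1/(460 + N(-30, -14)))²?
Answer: 1/734449 ≈ 1.3616e-6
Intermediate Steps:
N(D, Q) = 5 + 2*Q² (N(D, Q) = 5 - Q*(-2)*Q = 5 - (-2*Q)*Q = 5 - (-2)*Q² = 5 + 2*Q²)
(1/(460 + N(-30, -14)))² = (1/(460 + (5 + 2*(-14)²)))² = (1/(460 + (5 + 2*196)))² = (1/(460 + (5 + 392)))² = (1/(460 + 397))² = (1/857)² = 1/734449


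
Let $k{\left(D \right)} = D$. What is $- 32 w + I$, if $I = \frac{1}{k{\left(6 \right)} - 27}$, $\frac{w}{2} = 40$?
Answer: $- \frac{53761}{21} \approx -2560.0$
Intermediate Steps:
$w = 80$ ($w = 2 \cdot 40 = 80$)
$I = - \frac{1}{21}$ ($I = \frac{1}{6 - 27} = \frac{1}{-21} = - \frac{1}{21} \approx -0.047619$)
$- 32 w + I = \left(-32\right) 80 - \frac{1}{21} = -2560 - \frac{1}{21} = - \frac{53761}{21}$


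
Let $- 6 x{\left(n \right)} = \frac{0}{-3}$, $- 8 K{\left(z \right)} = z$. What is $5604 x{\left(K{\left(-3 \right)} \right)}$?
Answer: $0$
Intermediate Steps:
$K{\left(z \right)} = - \frac{z}{8}$
$x{\left(n \right)} = 0$ ($x{\left(n \right)} = - \frac{0 \frac{1}{-3}}{6} = - \frac{0 \left(- \frac{1}{3}\right)}{6} = \left(- \frac{1}{6}\right) 0 = 0$)
$5604 x{\left(K{\left(-3 \right)} \right)} = 5604 \cdot 0 = 0$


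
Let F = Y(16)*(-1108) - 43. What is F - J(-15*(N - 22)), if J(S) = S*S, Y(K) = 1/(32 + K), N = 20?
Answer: -11593/12 ≈ -966.08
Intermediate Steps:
J(S) = S²
F = -793/12 (F = -1108/(32 + 16) - 43 = -1108/48 - 43 = (1/48)*(-1108) - 43 = -277/12 - 43 = -793/12 ≈ -66.083)
F - J(-15*(N - 22)) = -793/12 - (-15*(20 - 22))² = -793/12 - (-15*(-2))² = -793/12 - 1*30² = -793/12 - 1*900 = -793/12 - 900 = -11593/12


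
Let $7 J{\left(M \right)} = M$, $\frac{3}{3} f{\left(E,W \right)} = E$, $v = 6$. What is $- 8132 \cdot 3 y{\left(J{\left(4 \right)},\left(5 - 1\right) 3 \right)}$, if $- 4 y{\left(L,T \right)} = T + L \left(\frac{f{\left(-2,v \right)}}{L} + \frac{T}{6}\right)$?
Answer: $\frac{475722}{7} \approx 67960.0$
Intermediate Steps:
$f{\left(E,W \right)} = E$
$J{\left(M \right)} = \frac{M}{7}$
$y{\left(L,T \right)} = - \frac{T}{4} - \frac{L \left(- \frac{2}{L} + \frac{T}{6}\right)}{4}$ ($y{\left(L,T \right)} = - \frac{T + L \left(- \frac{2}{L} + \frac{T}{6}\right)}{4} = - \frac{T}{4} - \frac{L \left(- \frac{2}{L} + \frac{T}{6}\right)}{4}$)
$- 8132 \cdot 3 y{\left(J{\left(4 \right)},\left(5 - 1\right) 3 \right)} = - 8132 \cdot 3 \left(\frac{1}{2} - \frac{\left(5 - 1\right) 3}{4} - \frac{\frac{1}{7} \cdot 4 \left(5 - 1\right) 3}{24}\right) = - 8132 \cdot 3 \left(\frac{1}{2} - \frac{4 \cdot 3}{4} - \frac{4 \cdot 3}{42}\right) = - 8132 \cdot 3 \left(\frac{1}{2} - 3 - \frac{1}{42} \cdot 12\right) = - 8132 \cdot 3 \left(\frac{1}{2} - 3 - \frac{2}{7}\right) = - 8132 \cdot 3 \left(- \frac{39}{14}\right) = \left(-8132\right) \left(- \frac{117}{14}\right) = \frac{475722}{7}$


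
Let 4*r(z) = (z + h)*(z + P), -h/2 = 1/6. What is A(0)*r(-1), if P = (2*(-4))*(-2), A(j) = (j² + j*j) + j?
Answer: 0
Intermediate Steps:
A(j) = j + 2*j² (A(j) = (j² + j²) + j = 2*j² + j = j + 2*j²)
h = -⅓ (h = -2/6 = -2*⅙ = -⅓ ≈ -0.33333)
P = 16 (P = -8*(-2) = 16)
r(z) = (16 + z)*(-⅓ + z)/4 (r(z) = ((z - ⅓)*(z + 16))/4 = ((-⅓ + z)*(16 + z))/4 = ((16 + z)*(-⅓ + z))/4 = (16 + z)*(-⅓ + z)/4)
A(0)*r(-1) = (0*(1 + 2*0))*(-4/3 + (¼)*(-1)² + (47/12)*(-1)) = (0*(1 + 0))*(-4/3 + (¼)*1 - 47/12) = (0*1)*(-4/3 + ¼ - 47/12) = 0*(-5) = 0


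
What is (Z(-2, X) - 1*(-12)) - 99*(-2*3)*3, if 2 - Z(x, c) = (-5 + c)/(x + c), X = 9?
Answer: 12568/7 ≈ 1795.4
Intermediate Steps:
Z(x, c) = 2 - (-5 + c)/(c + x) (Z(x, c) = 2 - (-5 + c)/(x + c) = 2 - (-5 + c)/(c + x))
(Z(-2, X) - 1*(-12)) - 99*(-2*3)*3 = ((5 + 9 + 2*(-2))/(9 - 2) - 1*(-12)) - 99*(-2*3)*3 = ((5 + 9 - 4)/7 + 12) - (-594)*3 = ((⅐)*10 + 12) - 99*(-18) = (10/7 + 12) + 1782 = 94/7 + 1782 = 12568/7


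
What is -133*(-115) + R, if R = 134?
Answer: 15429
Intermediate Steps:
-133*(-115) + R = -133*(-115) + 134 = 15295 + 134 = 15429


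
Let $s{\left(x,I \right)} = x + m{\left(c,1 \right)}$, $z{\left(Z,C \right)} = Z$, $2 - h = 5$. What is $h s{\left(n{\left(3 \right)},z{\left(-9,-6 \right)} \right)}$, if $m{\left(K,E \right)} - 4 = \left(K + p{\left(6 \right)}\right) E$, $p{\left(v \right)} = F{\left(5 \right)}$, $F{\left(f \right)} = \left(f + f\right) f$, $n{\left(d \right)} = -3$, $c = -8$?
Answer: $-129$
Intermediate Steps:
$h = -3$ ($h = 2 - 5 = -3$)
$F{\left(f \right)} = 2 f^{2}$ ($F{\left(f \right)} = 2 f f = 2 f^{2}$)
$p{\left(v \right)} = 50$ ($p{\left(v \right)} = 2 \cdot 5^{2} = 2 \cdot 25 = 50$)
$m{\left(K,E \right)} = 4 + E \left(50 + K\right)$ ($m{\left(K,E \right)} = 4 + \left(K + 50\right) E = 4 + \left(50 + K\right) E = 4 + E \left(50 + K\right)$)
$s{\left(x,I \right)} = 46 + x$ ($s{\left(x,I \right)} = x + \left(4 + 50 \cdot 1 + 1 \left(-8\right)\right) = x + \left(4 + 50 - 8\right) = x + 46 = 46 + x$)
$h s{\left(n{\left(3 \right)},z{\left(-9,-6 \right)} \right)} = - 3 \left(46 - 3\right) = \left(-3\right) 43 = -129$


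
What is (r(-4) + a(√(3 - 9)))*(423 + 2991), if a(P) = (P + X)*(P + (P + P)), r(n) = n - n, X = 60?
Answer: -61452 + 614520*I*√6 ≈ -61452.0 + 1.5053e+6*I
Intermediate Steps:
r(n) = 0
a(P) = 3*P*(60 + P) (a(P) = (P + 60)*(P + (P + P)) = (60 + P)*(P + 2*P) = (60 + P)*(3*P) = 3*P*(60 + P))
(r(-4) + a(√(3 - 9)))*(423 + 2991) = (0 + 3*√(3 - 9)*(60 + √(3 - 9)))*(423 + 2991) = (0 + 3*√(-6)*(60 + √(-6)))*3414 = (0 + 3*(I*√6)*(60 + I*√6))*3414 = (0 + 3*I*√6*(60 + I*√6))*3414 = (3*I*√6*(60 + I*√6))*3414 = 10242*I*√6*(60 + I*√6)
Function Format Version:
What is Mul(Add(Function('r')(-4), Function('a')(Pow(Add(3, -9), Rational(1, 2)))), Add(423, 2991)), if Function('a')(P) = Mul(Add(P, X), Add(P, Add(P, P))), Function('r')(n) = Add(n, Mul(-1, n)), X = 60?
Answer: Add(-61452, Mul(614520, I, Pow(6, Rational(1, 2)))) ≈ Add(-61452., Mul(1.5053e+6, I))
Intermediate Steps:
Function('r')(n) = 0
Function('a')(P) = Mul(3, P, Add(60, P)) (Function('a')(P) = Mul(Add(P, 60), Add(P, Add(P, P))) = Mul(Add(60, P), Add(P, Mul(2, P))) = Mul(Add(60, P), Mul(3, P)) = Mul(3, P, Add(60, P)))
Mul(Add(Function('r')(-4), Function('a')(Pow(Add(3, -9), Rational(1, 2)))), Add(423, 2991)) = Mul(Add(0, Mul(3, Pow(Add(3, -9), Rational(1, 2)), Add(60, Pow(Add(3, -9), Rational(1, 2))))), Add(423, 2991)) = Mul(Add(0, Mul(3, Pow(-6, Rational(1, 2)), Add(60, Pow(-6, Rational(1, 2))))), 3414) = Mul(Add(0, Mul(3, Mul(I, Pow(6, Rational(1, 2))), Add(60, Mul(I, Pow(6, Rational(1, 2)))))), 3414) = Mul(Add(0, Mul(3, I, Pow(6, Rational(1, 2)), Add(60, Mul(I, Pow(6, Rational(1, 2)))))), 3414) = Mul(Mul(3, I, Pow(6, Rational(1, 2)), Add(60, Mul(I, Pow(6, Rational(1, 2))))), 3414) = Mul(10242, I, Pow(6, Rational(1, 2)), Add(60, Mul(I, Pow(6, Rational(1, 2)))))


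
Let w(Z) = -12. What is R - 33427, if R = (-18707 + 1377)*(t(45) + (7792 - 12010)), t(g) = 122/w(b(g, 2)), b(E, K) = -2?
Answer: 219722104/3 ≈ 7.3241e+7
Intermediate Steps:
t(g) = -61/6 (t(g) = 122/(-12) = 122*(-1/12) = -61/6)
R = 219822385/3 (R = (-18707 + 1377)*(-61/6 + (7792 - 12010)) = -17330*(-61/6 - 4218) = -17330*(-25369/6) = 219822385/3 ≈ 7.3274e+7)
R - 33427 = 219822385/3 - 33427 = 219722104/3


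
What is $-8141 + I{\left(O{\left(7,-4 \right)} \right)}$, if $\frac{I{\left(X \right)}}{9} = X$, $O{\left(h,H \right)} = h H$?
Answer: $-8393$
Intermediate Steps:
$O{\left(h,H \right)} = H h$
$I{\left(X \right)} = 9 X$
$-8141 + I{\left(O{\left(7,-4 \right)} \right)} = -8141 + 9 \left(\left(-4\right) 7\right) = -8141 + 9 \left(-28\right) = -8141 - 252 = -8393$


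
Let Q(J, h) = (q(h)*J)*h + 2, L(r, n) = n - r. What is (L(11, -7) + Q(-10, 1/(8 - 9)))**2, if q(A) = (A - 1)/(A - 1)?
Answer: 36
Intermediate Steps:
q(A) = 1 (q(A) = (-1 + A)/(-1 + A) = 1)
Q(J, h) = 2 + J*h (Q(J, h) = (1*J)*h + 2 = J*h + 2 = 2 + J*h)
(L(11, -7) + Q(-10, 1/(8 - 9)))**2 = ((-7 - 1*11) + (2 - 10/(8 - 9)))**2 = ((-7 - 11) + (2 - 10/(-1)))**2 = (-18 + (2 - 10*(-1)))**2 = (-18 + (2 + 10))**2 = (-18 + 12)**2 = (-6)**2 = 36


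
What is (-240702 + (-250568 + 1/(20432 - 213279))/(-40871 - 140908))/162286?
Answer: -2812629673090543/1896340840887506 ≈ -1.4832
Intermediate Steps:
(-240702 + (-250568 + 1/(20432 - 213279))/(-40871 - 140908))/162286 = (-240702 + (-250568 + 1/(-192847))/(-181779))*(1/162286) = (-240702 + (-250568 - 1/192847)*(-1/181779))*(1/162286) = (-240702 - 48321287097/192847*(-1/181779))*(1/162286) = (-240702 + 16107095699/11685178271)*(1/162286) = -2812629673090543/11685178271*1/162286 = -2812629673090543/1896340840887506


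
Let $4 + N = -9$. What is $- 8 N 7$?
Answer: $728$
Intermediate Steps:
$N = -13$ ($N = -4 - 9 = -13$)
$- 8 N 7 = \left(-8\right) \left(-13\right) 7 = 104 \cdot 7 = 728$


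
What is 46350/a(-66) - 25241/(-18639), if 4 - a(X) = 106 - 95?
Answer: -863740963/130473 ≈ -6620.1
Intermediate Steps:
a(X) = -7 (a(X) = 4 - (106 - 95) = 4 - 1*11 = 4 - 11 = -7)
46350/a(-66) - 25241/(-18639) = 46350/(-7) - 25241/(-18639) = 46350*(-⅐) - 25241*(-1/18639) = -46350/7 + 25241/18639 = -863740963/130473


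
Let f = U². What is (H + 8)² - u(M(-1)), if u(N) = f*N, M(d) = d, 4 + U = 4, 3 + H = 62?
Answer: 4489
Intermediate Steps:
H = 59 (H = -3 + 62 = 59)
U = 0 (U = -4 + 4 = 0)
f = 0 (f = 0² = 0)
u(N) = 0 (u(N) = 0*N = 0)
(H + 8)² - u(M(-1)) = (59 + 8)² - 1*0 = 67² + 0 = 4489 + 0 = 4489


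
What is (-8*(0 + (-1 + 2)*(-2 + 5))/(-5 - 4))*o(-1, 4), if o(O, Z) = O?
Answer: -8/3 ≈ -2.6667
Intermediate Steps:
(-8*(0 + (-1 + 2)*(-2 + 5))/(-5 - 4))*o(-1, 4) = -8*(0 + (-1 + 2)*(-2 + 5))/(-5 - 4)*(-1) = -8*(0 + 1*3)/(-9)*(-1) = -8*(0 + 3)*(-1)/9*(-1) = -24*(-1)/9*(-1) = -8*(-⅓)*(-1) = (8/3)*(-1) = -8/3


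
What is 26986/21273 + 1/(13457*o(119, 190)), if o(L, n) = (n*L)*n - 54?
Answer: 1560039061020565/1229775103558806 ≈ 1.2686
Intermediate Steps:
o(L, n) = -54 + L*n² (o(L, n) = (L*n)*n - 54 = L*n² - 54 = -54 + L*n²)
26986/21273 + 1/(13457*o(119, 190)) = 26986/21273 + 1/(13457*(-54 + 119*190²)) = 26986*(1/21273) + 1/(13457*(-54 + 119*36100)) = 26986/21273 + 1/(13457*(-54 + 4295900)) = 26986/21273 + (1/13457)/4295846 = 26986/21273 + (1/13457)*(1/4295846) = 26986/21273 + 1/57809199622 = 1560039061020565/1229775103558806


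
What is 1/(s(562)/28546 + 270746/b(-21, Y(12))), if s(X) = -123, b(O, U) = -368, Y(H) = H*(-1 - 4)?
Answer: -2626232/1932190145 ≈ -0.0013592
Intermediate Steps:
Y(H) = -5*H (Y(H) = H*(-5) = -5*H)
1/(s(562)/28546 + 270746/b(-21, Y(12))) = 1/(-123/28546 + 270746/(-368)) = 1/(-123*1/28546 + 270746*(-1/368)) = 1/(-123/28546 - 135373/184) = 1/(-1932190145/2626232) = -2626232/1932190145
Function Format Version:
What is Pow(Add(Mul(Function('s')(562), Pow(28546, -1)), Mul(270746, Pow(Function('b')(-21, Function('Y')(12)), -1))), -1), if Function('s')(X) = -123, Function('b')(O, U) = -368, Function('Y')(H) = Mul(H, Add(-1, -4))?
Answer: Rational(-2626232, 1932190145) ≈ -0.0013592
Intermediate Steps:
Function('Y')(H) = Mul(-5, H) (Function('Y')(H) = Mul(H, -5) = Mul(-5, H))
Pow(Add(Mul(Function('s')(562), Pow(28546, -1)), Mul(270746, Pow(Function('b')(-21, Function('Y')(12)), -1))), -1) = Pow(Add(Mul(-123, Pow(28546, -1)), Mul(270746, Pow(-368, -1))), -1) = Pow(Add(Mul(-123, Rational(1, 28546)), Mul(270746, Rational(-1, 368))), -1) = Pow(Add(Rational(-123, 28546), Rational(-135373, 184)), -1) = Pow(Rational(-1932190145, 2626232), -1) = Rational(-2626232, 1932190145)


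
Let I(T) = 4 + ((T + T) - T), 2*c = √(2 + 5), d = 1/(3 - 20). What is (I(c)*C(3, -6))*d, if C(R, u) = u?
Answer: 24/17 + 3*√7/17 ≈ 1.8787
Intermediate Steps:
d = -1/17 (d = 1/(-17) = -1/17 ≈ -0.058824)
c = √7/2 (c = √(2 + 5)/2 = √7/2 ≈ 1.3229)
I(T) = 4 + T (I(T) = 4 + (2*T - T) = 4 + T)
(I(c)*C(3, -6))*d = ((4 + √7/2)*(-6))*(-1/17) = (-24 - 3*√7)*(-1/17) = 24/17 + 3*√7/17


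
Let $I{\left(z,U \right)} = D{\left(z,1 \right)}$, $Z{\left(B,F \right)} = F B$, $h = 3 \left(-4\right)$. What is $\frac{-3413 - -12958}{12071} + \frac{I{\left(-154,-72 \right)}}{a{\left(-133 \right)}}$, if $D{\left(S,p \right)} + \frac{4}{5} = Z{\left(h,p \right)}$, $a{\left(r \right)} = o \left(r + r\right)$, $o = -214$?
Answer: $\frac{678981339}{858912005} \approx 0.79051$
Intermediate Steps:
$a{\left(r \right)} = - 428 r$ ($a{\left(r \right)} = - 214 \left(r + r\right) = - 214 \cdot 2 r = - 428 r$)
$h = -12$
$Z{\left(B,F \right)} = B F$
$D{\left(S,p \right)} = - \frac{4}{5} - 12 p$
$I{\left(z,U \right)} = - \frac{64}{5}$ ($I{\left(z,U \right)} = - \frac{4}{5} - 12 = - \frac{64}{5}$)
$\frac{-3413 - -12958}{12071} + \frac{I{\left(-154,-72 \right)}}{a{\left(-133 \right)}} = \frac{-3413 - -12958}{12071} - \frac{64}{5 \left(\left(-428\right) \left(-133\right)\right)} = \left(-3413 + 12958\right) \frac{1}{12071} - \frac{64}{5 \cdot 56924} = 9545 \cdot \frac{1}{12071} - \frac{16}{71155} = \frac{9545}{12071} - \frac{16}{71155} = \frac{678981339}{858912005}$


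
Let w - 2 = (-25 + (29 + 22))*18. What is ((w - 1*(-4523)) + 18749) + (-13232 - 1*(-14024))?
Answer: 24534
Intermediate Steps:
w = 470 (w = 2 + (-25 + (29 + 22))*18 = 2 + (-25 + 51)*18 = 2 + 26*18 = 2 + 468 = 470)
((w - 1*(-4523)) + 18749) + (-13232 - 1*(-14024)) = ((470 - 1*(-4523)) + 18749) + (-13232 - 1*(-14024)) = ((470 + 4523) + 18749) + (-13232 + 14024) = (4993 + 18749) + 792 = 23742 + 792 = 24534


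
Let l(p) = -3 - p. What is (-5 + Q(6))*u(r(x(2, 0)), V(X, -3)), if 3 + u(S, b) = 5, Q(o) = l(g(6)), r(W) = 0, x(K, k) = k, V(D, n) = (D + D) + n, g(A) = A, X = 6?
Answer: -28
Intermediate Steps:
V(D, n) = n + 2*D (V(D, n) = 2*D + n = n + 2*D)
Q(o) = -9 (Q(o) = -3 - 1*6 = -3 - 6 = -9)
u(S, b) = 2 (u(S, b) = -3 + 5 = 2)
(-5 + Q(6))*u(r(x(2, 0)), V(X, -3)) = (-5 - 9)*2 = -14*2 = -28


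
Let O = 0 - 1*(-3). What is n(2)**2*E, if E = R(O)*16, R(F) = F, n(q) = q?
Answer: 192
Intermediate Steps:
O = 3 (O = 0 + 3 = 3)
E = 48 (E = 3*16 = 48)
n(2)**2*E = 2**2*48 = 4*48 = 192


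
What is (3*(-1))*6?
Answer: -18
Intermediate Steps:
(3*(-1))*6 = -3*6 = -18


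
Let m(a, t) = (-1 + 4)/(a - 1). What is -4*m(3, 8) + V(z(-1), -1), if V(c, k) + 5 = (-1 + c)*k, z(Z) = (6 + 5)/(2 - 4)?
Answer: -9/2 ≈ -4.5000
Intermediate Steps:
m(a, t) = 3/(-1 + a)
z(Z) = -11/2 (z(Z) = 11/(-2) = 11*(-1/2) = -11/2)
V(c, k) = -5 + k*(-1 + c) (V(c, k) = -5 + (-1 + c)*k = -5 + k*(-1 + c))
-4*m(3, 8) + V(z(-1), -1) = -12/(-1 + 3) + (-5 - 1*(-1) - 11/2*(-1)) = -12/2 + (-5 + 1 + 11/2) = -12/2 + 3/2 = -4*3/2 + 3/2 = -6 + 3/2 = -9/2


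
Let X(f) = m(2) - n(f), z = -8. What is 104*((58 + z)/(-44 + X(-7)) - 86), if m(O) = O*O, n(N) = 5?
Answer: -81536/9 ≈ -9059.6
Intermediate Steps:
m(O) = O²
X(f) = -1 (X(f) = 2² - 1*5 = 4 - 5 = -1)
104*((58 + z)/(-44 + X(-7)) - 86) = 104*((58 - 8)/(-44 - 1) - 86) = 104*(50/(-45) - 86) = 104*(50*(-1/45) - 86) = 104*(-10/9 - 86) = 104*(-784/9) = -81536/9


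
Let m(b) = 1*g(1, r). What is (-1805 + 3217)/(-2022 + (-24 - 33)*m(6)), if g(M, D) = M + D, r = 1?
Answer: -353/534 ≈ -0.66105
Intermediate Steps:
g(M, D) = D + M
m(b) = 2 (m(b) = 1*(1 + 1) = 1*2 = 2)
(-1805 + 3217)/(-2022 + (-24 - 33)*m(6)) = (-1805 + 3217)/(-2022 + (-24 - 33)*2) = 1412/(-2022 - 57*2) = 1412/(-2022 - 114) = 1412/(-2136) = 1412*(-1/2136) = -353/534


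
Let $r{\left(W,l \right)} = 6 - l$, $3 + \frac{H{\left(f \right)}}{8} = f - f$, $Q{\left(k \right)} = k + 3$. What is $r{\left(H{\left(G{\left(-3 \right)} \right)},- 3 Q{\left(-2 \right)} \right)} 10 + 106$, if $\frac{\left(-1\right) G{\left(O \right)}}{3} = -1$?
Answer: $196$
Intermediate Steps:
$Q{\left(k \right)} = 3 + k$
$G{\left(O \right)} = 3$ ($G{\left(O \right)} = \left(-3\right) \left(-1\right) = 3$)
$H{\left(f \right)} = -24$ ($H{\left(f \right)} = -24 + 8 \left(f - f\right) = -24 + 8 \cdot 0 = -24 + 0 = -24$)
$r{\left(H{\left(G{\left(-3 \right)} \right)},- 3 Q{\left(-2 \right)} \right)} 10 + 106 = \left(6 - - 3 \left(3 - 2\right)\right) 10 + 106 = \left(6 - \left(-3\right) 1\right) 10 + 106 = \left(6 - -3\right) 10 + 106 = \left(6 + 3\right) 10 + 106 = 9 \cdot 10 + 106 = 90 + 106 = 196$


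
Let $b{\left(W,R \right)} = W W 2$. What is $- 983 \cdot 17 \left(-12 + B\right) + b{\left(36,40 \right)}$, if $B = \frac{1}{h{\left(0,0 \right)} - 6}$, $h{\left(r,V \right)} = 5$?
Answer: $219835$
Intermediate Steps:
$b{\left(W,R \right)} = 2 W^{2}$ ($b{\left(W,R \right)} = W^{2} \cdot 2 = 2 W^{2}$)
$B = -1$ ($B = \frac{1}{5 - 6} = \frac{1}{-1} = -1$)
$- 983 \cdot 17 \left(-12 + B\right) + b{\left(36,40 \right)} = - 983 \cdot 17 \left(-12 - 1\right) + 2 \cdot 36^{2} = - 983 \cdot 17 \left(-13\right) + 2 \cdot 1296 = \left(-983\right) \left(-221\right) + 2592 = 217243 + 2592 = 219835$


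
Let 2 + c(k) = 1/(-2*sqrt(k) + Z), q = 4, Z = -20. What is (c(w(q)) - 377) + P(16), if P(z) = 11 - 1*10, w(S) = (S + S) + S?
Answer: -33269/88 + sqrt(3)/88 ≈ -378.04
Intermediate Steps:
w(S) = 3*S (w(S) = 2*S + S = 3*S)
c(k) = -2 + 1/(-20 - 2*sqrt(k)) (c(k) = -2 + 1/(-2*sqrt(k) - 20) = -2 + 1/(-20 - 2*sqrt(k)))
P(z) = 1 (P(z) = 11 - 10 = 1)
(c(w(q)) - 377) + P(16) = ((-41 - 4*2*sqrt(3))/(2*(10 + sqrt(3*4))) - 377) + 1 = ((-41 - 8*sqrt(3))/(2*(10 + sqrt(12))) - 377) + 1 = ((-41 - 8*sqrt(3))/(2*(10 + 2*sqrt(3))) - 377) + 1 = (-377 + (-41 - 8*sqrt(3))/(2*(10 + 2*sqrt(3)))) + 1 = -376 + (-41 - 8*sqrt(3))/(2*(10 + 2*sqrt(3)))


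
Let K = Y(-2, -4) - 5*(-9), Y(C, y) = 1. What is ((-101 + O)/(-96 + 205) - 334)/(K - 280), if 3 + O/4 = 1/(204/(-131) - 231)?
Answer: 1112551859/777040290 ≈ 1.4318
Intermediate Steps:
O = -366104/30465 (O = -12 + 4/(204/(-131) - 231) = -12 + 4/(204*(-1/131) - 231) = -12 + 4/(-204/131 - 231) = -12 + 4/(-30465/131) = -12 + 4*(-131/30465) = -12 - 524/30465 = -366104/30465 ≈ -12.017)
K = 46 (K = 1 - 5*(-9) = 1 + 45 = 46)
((-101 + O)/(-96 + 205) - 334)/(K - 280) = ((-101 - 366104/30465)/(-96 + 205) - 334)/(46 - 280) = (-3443069/30465/109 - 334)/(-234) = (-3443069/30465*1/109 - 334)*(-1/234) = (-3443069/3320685 - 334)*(-1/234) = -1112551859/3320685*(-1/234) = 1112551859/777040290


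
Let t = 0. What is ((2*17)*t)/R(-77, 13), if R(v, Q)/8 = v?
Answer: 0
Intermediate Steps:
R(v, Q) = 8*v
((2*17)*t)/R(-77, 13) = ((2*17)*0)/((8*(-77))) = (34*0)/(-616) = 0*(-1/616) = 0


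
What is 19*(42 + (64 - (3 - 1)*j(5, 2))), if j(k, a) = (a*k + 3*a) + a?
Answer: 1330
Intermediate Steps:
j(k, a) = 4*a + a*k (j(k, a) = (3*a + a*k) + a = 4*a + a*k)
19*(42 + (64 - (3 - 1)*j(5, 2))) = 19*(42 + (64 - (3 - 1)*2*(4 + 5))) = 19*(42 + (64 - 2*2*9)) = 19*(42 + (64 - 2*18)) = 19*(42 + (64 - 1*36)) = 19*(42 + (64 - 36)) = 19*(42 + 28) = 19*70 = 1330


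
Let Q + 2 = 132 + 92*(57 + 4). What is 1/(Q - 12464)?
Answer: -1/6722 ≈ -0.00014877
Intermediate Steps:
Q = 5742 (Q = -2 + (132 + 92*(57 + 4)) = -2 + (132 + 92*61) = -2 + (132 + 5612) = -2 + 5744 = 5742)
1/(Q - 12464) = 1/(5742 - 12464) = 1/(-6722) = -1/6722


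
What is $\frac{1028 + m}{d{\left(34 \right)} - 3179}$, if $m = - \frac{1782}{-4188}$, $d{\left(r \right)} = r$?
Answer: $- \frac{717841}{2195210} \approx -0.327$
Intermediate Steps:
$m = \frac{297}{698}$ ($m = \left(-1782\right) \left(- \frac{1}{4188}\right) = \frac{297}{698} \approx 0.4255$)
$\frac{1028 + m}{d{\left(34 \right)} - 3179} = \frac{1028 + \frac{297}{698}}{34 - 3179} = \frac{717841}{698 \left(-3145\right)} = \frac{717841}{698} \left(- \frac{1}{3145}\right) = - \frac{717841}{2195210}$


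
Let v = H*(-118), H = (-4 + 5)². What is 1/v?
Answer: -1/118 ≈ -0.0084746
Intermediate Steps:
H = 1 (H = 1² = 1)
v = -118 (v = 1*(-118) = -118)
1/v = 1/(-118) = -1/118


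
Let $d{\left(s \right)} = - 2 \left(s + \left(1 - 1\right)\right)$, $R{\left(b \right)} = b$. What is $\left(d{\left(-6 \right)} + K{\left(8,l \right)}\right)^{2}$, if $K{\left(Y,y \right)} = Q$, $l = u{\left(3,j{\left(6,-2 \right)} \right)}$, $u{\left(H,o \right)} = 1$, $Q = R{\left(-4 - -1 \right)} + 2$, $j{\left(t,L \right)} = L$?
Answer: $121$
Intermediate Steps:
$Q = -1$ ($Q = \left(-4 - -1\right) + 2 = \left(-4 + 1\right) + 2 = -3 + 2 = -1$)
$l = 1$
$K{\left(Y,y \right)} = -1$
$d{\left(s \right)} = - 2 s$ ($d{\left(s \right)} = - 2 \left(s + \left(1 - 1\right)\right) = - 2 \left(s + 0\right) = - 2 s$)
$\left(d{\left(-6 \right)} + K{\left(8,l \right)}\right)^{2} = \left(\left(-2\right) \left(-6\right) - 1\right)^{2} = \left(12 - 1\right)^{2} = 11^{2} = 121$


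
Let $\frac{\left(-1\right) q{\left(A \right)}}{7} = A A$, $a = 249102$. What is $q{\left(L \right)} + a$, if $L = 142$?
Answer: $107954$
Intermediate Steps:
$q{\left(A \right)} = - 7 A^{2}$ ($q{\left(A \right)} = - 7 A A = - 7 A^{2}$)
$q{\left(L \right)} + a = - 7 \cdot 142^{2} + 249102 = \left(-7\right) 20164 + 249102 = -141148 + 249102 = 107954$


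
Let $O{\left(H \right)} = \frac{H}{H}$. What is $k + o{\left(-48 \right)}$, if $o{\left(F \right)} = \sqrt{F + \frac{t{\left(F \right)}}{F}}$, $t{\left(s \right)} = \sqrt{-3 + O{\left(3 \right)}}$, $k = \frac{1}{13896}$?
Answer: $\frac{1}{13896} + \frac{\sqrt{-6912 - 3 i \sqrt{2}}}{12} \approx 0.0021983 - 6.9282 i$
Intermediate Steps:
$O{\left(H \right)} = 1$
$k = \frac{1}{13896} \approx 7.1963 \cdot 10^{-5}$
$t{\left(s \right)} = i \sqrt{2}$ ($t{\left(s \right)} = \sqrt{-3 + 1} = \sqrt{-2} = i \sqrt{2}$)
$o{\left(F \right)} = \sqrt{F + \frac{i \sqrt{2}}{F}}$
$k + o{\left(-48 \right)} = \frac{1}{13896} + \sqrt{-48 + \frac{i \sqrt{2}}{-48}} = \frac{1}{13896} + \sqrt{-48 + i \sqrt{2} \left(- \frac{1}{48}\right)} = \frac{1}{13896} + \sqrt{-48 - \frac{i \sqrt{2}}{48}}$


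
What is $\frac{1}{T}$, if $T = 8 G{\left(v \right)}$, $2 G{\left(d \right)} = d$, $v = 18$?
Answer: $\frac{1}{72} \approx 0.013889$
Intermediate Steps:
$G{\left(d \right)} = \frac{d}{2}$
$T = 72$ ($T = 8 \cdot \frac{1}{2} \cdot 18 = 8 \cdot 9 = 72$)
$\frac{1}{T} = \frac{1}{72}$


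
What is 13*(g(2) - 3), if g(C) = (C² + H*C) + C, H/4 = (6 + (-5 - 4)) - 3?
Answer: -585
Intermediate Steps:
H = -24 (H = 4*((6 + (-5 - 4)) - 3) = 4*((6 - 9) - 3) = 4*(-3 - 3) = 4*(-6) = -24)
g(C) = C² - 23*C (g(C) = (C² - 24*C) + C = C² - 23*C)
13*(g(2) - 3) = 13*(2*(-23 + 2) - 3) = 13*(2*(-21) - 3) = 13*(-42 - 3) = 13*(-45) = -585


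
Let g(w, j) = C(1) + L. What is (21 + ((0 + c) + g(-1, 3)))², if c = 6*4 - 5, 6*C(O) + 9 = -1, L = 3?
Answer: 15376/9 ≈ 1708.4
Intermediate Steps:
C(O) = -5/3 (C(O) = -3/2 + (⅙)*(-1) = -3/2 - ⅙ = -5/3)
g(w, j) = 4/3 (g(w, j) = -5/3 + 3 = 4/3)
c = 19 (c = 24 - 5 = 19)
(21 + ((0 + c) + g(-1, 3)))² = (21 + ((0 + 19) + 4/3))² = (21 + (19 + 4/3))² = (21 + 61/3)² = (124/3)² = 15376/9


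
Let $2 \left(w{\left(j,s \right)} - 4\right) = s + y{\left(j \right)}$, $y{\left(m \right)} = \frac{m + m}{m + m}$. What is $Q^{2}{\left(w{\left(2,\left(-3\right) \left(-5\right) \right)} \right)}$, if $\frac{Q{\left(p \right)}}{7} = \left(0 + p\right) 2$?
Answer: $28224$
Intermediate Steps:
$y{\left(m \right)} = 1$ ($y{\left(m \right)} = \frac{2 m}{2 m} = 2 m \frac{1}{2 m} = 1$)
$w{\left(j,s \right)} = \frac{9}{2} + \frac{s}{2}$ ($w{\left(j,s \right)} = 4 + \frac{s + 1}{2} = 4 + \frac{1 + s}{2} = 4 + \left(\frac{1}{2} + \frac{s}{2}\right) = \frac{9}{2} + \frac{s}{2}$)
$Q{\left(p \right)} = 14 p$ ($Q{\left(p \right)} = 7 \left(0 + p\right) 2 = 7 p 2 = 7 \cdot 2 p = 14 p$)
$Q^{2}{\left(w{\left(2,\left(-3\right) \left(-5\right) \right)} \right)} = \left(14 \left(\frac{9}{2} + \frac{\left(-3\right) \left(-5\right)}{2}\right)\right)^{2} = \left(14 \left(\frac{9}{2} + \frac{1}{2} \cdot 15\right)\right)^{2} = \left(14 \left(\frac{9}{2} + \frac{15}{2}\right)\right)^{2} = \left(14 \cdot 12\right)^{2} = 168^{2} = 28224$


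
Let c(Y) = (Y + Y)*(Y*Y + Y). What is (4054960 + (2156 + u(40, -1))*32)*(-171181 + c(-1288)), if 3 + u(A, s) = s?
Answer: -17609936913013488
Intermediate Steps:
u(A, s) = -3 + s
c(Y) = 2*Y*(Y + Y²) (c(Y) = (2*Y)*(Y² + Y) = (2*Y)*(Y + Y²) = 2*Y*(Y + Y²))
(4054960 + (2156 + u(40, -1))*32)*(-171181 + c(-1288)) = (4054960 + (2156 + (-3 - 1))*32)*(-171181 + 2*(-1288)²*(1 - 1288)) = (4054960 + (2156 - 4)*32)*(-171181 + 2*1658944*(-1287)) = (4054960 + 2152*32)*(-171181 - 4270121856) = (4054960 + 68864)*(-4270293037) = 4123824*(-4270293037) = -17609936913013488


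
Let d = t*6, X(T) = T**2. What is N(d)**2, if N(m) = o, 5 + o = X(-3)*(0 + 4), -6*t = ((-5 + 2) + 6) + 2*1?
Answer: 961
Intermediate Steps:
t = -5/6 (t = -(((-5 + 2) + 6) + 2*1)/6 = -((-3 + 6) + 2)/6 = -(3 + 2)/6 = -1/6*5 = -5/6 ≈ -0.83333)
d = -5 (d = -5/6*6 = -5)
o = 31 (o = -5 + (-3)**2*(0 + 4) = -5 + 9*4 = -5 + 36 = 31)
N(m) = 31
N(d)**2 = 31**2 = 961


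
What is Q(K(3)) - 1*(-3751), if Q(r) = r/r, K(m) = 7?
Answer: 3752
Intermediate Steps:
Q(r) = 1
Q(K(3)) - 1*(-3751) = 1 - 1*(-3751) = 1 + 3751 = 3752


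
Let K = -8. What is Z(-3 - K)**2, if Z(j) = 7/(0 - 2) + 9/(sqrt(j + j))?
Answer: 407/20 - 63*sqrt(10)/10 ≈ 0.42765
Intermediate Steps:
Z(j) = -7/2 + 9*sqrt(2)/(2*sqrt(j)) (Z(j) = 7/(-2) + 9/(sqrt(2*j)) = 7*(-1/2) + 9/((sqrt(2)*sqrt(j))) = -7/2 + 9*(sqrt(2)/(2*sqrt(j))) = -7/2 + 9*sqrt(2)/(2*sqrt(j)))
Z(-3 - K)**2 = (-7/2 + 9*sqrt(2)/(2*sqrt(-3 - 1*(-8))))**2 = (-7/2 + 9*sqrt(2)/(2*sqrt(-3 + 8)))**2 = (-7/2 + 9*sqrt(2)/(2*sqrt(5)))**2 = (-7/2 + 9*sqrt(2)*(sqrt(5)/5)/2)**2 = (-7/2 + 9*sqrt(10)/10)**2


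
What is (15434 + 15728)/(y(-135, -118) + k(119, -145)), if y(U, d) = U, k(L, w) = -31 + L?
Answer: -31162/47 ≈ -663.02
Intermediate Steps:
(15434 + 15728)/(y(-135, -118) + k(119, -145)) = (15434 + 15728)/(-135 + (-31 + 119)) = 31162/(-135 + 88) = 31162/(-47) = 31162*(-1/47) = -31162/47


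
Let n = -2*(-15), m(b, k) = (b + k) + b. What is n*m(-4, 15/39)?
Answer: -2970/13 ≈ -228.46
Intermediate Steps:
m(b, k) = k + 2*b
n = 30
n*m(-4, 15/39) = 30*(15/39 + 2*(-4)) = 30*(15*(1/39) - 8) = 30*(5/13 - 8) = 30*(-99/13) = -2970/13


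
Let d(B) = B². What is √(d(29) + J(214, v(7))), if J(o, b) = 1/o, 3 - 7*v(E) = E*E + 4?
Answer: 5*√1540586/214 ≈ 29.000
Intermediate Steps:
v(E) = -⅐ - E²/7 (v(E) = 3/7 - (E*E + 4)/7 = 3/7 - (E² + 4)/7 = 3/7 - (4 + E²)/7 = 3/7 + (-4/7 - E²/7) = -⅐ - E²/7)
√(d(29) + J(214, v(7))) = √(29² + 1/214) = √(841 + 1/214) = √(179975/214) = 5*√1540586/214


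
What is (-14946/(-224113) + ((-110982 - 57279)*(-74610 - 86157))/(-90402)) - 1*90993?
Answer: -2635326788963619/6753421142 ≈ -3.9022e+5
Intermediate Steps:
(-14946/(-224113) + ((-110982 - 57279)*(-74610 - 86157))/(-90402)) - 1*90993 = (-14946*(-1/224113) - 168261*(-160767)*(-1/90402)) - 90993 = (14946/224113 + 27050816187*(-1/90402)) - 90993 = (14946/224113 - 9016938729/30134) - 90993 = -2020812738989613/6753421142 - 90993 = -2635326788963619/6753421142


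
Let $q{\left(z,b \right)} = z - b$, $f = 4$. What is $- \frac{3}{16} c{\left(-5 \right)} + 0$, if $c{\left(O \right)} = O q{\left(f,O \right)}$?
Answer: $\frac{135}{16} \approx 8.4375$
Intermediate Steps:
$c{\left(O \right)} = O \left(4 - O\right)$
$- \frac{3}{16} c{\left(-5 \right)} + 0 = - \frac{3}{16} \left(- 5 \left(4 - -5\right)\right) + 0 = \left(-3\right) \frac{1}{16} \left(- 5 \left(4 + 5\right)\right) + 0 = - \frac{3 \left(\left(-5\right) 9\right)}{16} + 0 = \left(- \frac{3}{16}\right) \left(-45\right) + 0 = \frac{135}{16} + 0 = \frac{135}{16}$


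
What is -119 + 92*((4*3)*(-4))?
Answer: -4535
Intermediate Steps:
-119 + 92*((4*3)*(-4)) = -119 + 92*(12*(-4)) = -119 + 92*(-48) = -119 - 4416 = -4535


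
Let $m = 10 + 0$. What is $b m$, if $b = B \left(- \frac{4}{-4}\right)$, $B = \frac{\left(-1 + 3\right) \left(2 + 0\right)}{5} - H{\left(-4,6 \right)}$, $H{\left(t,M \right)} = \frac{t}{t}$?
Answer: $-2$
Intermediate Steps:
$H{\left(t,M \right)} = 1$
$m = 10$
$B = - \frac{1}{5}$ ($B = \frac{\left(-1 + 3\right) \left(2 + 0\right)}{5} - 1 = 2 \cdot 2 \cdot \frac{1}{5} - 1 = 4 \cdot \frac{1}{5} - 1 = \frac{4}{5} - 1 = - \frac{1}{5} \approx -0.2$)
$b = - \frac{1}{5}$ ($b = - \frac{\left(-4\right) \frac{1}{-4}}{5} = - \frac{\left(-4\right) \left(- \frac{1}{4}\right)}{5} = \left(- \frac{1}{5}\right) 1 = - \frac{1}{5} \approx -0.2$)
$b m = \left(- \frac{1}{5}\right) 10 = -2$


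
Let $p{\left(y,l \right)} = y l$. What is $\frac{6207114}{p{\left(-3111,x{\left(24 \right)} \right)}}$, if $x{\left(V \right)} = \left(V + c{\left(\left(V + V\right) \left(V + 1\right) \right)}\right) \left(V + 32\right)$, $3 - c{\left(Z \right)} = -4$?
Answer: $- \frac{1034519}{900116} \approx -1.1493$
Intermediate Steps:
$c{\left(Z \right)} = 7$ ($c{\left(Z \right)} = 3 - -4 = 3 + 4 = 7$)
$x{\left(V \right)} = \left(7 + V\right) \left(32 + V\right)$ ($x{\left(V \right)} = \left(V + 7\right) \left(V + 32\right) = \left(7 + V\right) \left(32 + V\right)$)
$p{\left(y,l \right)} = l y$
$\frac{6207114}{p{\left(-3111,x{\left(24 \right)} \right)}} = \frac{6207114}{\left(224 + 24^{2} + 39 \cdot 24\right) \left(-3111\right)} = \frac{6207114}{\left(224 + 576 + 936\right) \left(-3111\right)} = \frac{6207114}{1736 \left(-3111\right)} = \frac{6207114}{-5400696} = 6207114 \left(- \frac{1}{5400696}\right) = - \frac{1034519}{900116}$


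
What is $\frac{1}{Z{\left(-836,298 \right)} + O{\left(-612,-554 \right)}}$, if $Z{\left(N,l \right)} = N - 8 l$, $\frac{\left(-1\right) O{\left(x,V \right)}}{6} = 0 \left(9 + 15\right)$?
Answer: $- \frac{1}{3220} \approx -0.00031056$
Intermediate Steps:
$O{\left(x,V \right)} = 0$ ($O{\left(x,V \right)} = - 6 \cdot 0 \left(9 + 15\right) = - 6 \cdot 0 \cdot 24 = \left(-6\right) 0 = 0$)
$\frac{1}{Z{\left(-836,298 \right)} + O{\left(-612,-554 \right)}} = \frac{1}{\left(-836 - 2384\right) + 0} = \frac{1}{-3220 + 0} = \frac{1}{-3220} = - \frac{1}{3220}$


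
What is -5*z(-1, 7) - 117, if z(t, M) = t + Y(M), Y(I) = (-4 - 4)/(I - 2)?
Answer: -104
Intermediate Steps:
Y(I) = -8/(-2 + I)
z(t, M) = t - 8/(-2 + M)
-5*z(-1, 7) - 117 = -5*(-8 - (-2 + 7))/(-2 + 7) - 117 = -5*(-8 - 1*5)/5 - 117 = -(-8 - 5) - 117 = -(-13) - 117 = -5*(-13/5) - 117 = 13 - 117 = -104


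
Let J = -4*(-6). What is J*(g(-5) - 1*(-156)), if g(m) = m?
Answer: 3624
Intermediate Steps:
J = 24
J*(g(-5) - 1*(-156)) = 24*(-5 - 1*(-156)) = 24*(-5 + 156) = 24*151 = 3624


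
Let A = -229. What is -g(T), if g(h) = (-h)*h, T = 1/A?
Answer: 1/52441 ≈ 1.9069e-5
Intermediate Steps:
T = -1/229 (T = 1/(-229) = -1/229 ≈ -0.0043668)
g(h) = -h²
-g(T) = -(-1)*(-1/229)² = -(-1)/52441 = -1*(-1/52441) = 1/52441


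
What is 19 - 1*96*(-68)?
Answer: 6547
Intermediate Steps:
19 - 1*96*(-68) = 19 - 96*(-68) = 19 + 6528 = 6547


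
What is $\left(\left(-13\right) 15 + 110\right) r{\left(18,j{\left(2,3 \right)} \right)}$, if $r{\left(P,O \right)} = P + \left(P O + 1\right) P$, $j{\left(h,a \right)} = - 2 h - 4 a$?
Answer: $437580$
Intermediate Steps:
$j{\left(h,a \right)} = - 4 a - 2 h$
$r{\left(P,O \right)} = P + P \left(1 + O P\right)$ ($r{\left(P,O \right)} = P + \left(O P + 1\right) P = P + \left(1 + O P\right) P = P + P \left(1 + O P\right)$)
$\left(\left(-13\right) 15 + 110\right) r{\left(18,j{\left(2,3 \right)} \right)} = \left(\left(-13\right) 15 + 110\right) 18 \left(2 + \left(\left(-4\right) 3 - 4\right) 18\right) = \left(-195 + 110\right) 18 \left(2 + \left(-12 - 4\right) 18\right) = - 85 \cdot 18 \left(2 - 288\right) = - 85 \cdot 18 \left(-286\right) = \left(-85\right) \left(-5148\right) = 437580$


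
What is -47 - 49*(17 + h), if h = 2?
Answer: -978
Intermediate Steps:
-47 - 49*(17 + h) = -47 - 49*(17 + 2) = -47 - 49*19 = -47 - 931 = -978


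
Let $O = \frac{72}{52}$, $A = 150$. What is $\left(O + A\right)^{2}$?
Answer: $\frac{3873024}{169} \approx 22917.0$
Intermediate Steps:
$O = \frac{18}{13}$ ($O = 72 \cdot \frac{1}{52} = \frac{18}{13} \approx 1.3846$)
$\left(O + A\right)^{2} = \left(\frac{18}{13} + 150\right)^{2} = \left(\frac{1968}{13}\right)^{2} = \frac{3873024}{169}$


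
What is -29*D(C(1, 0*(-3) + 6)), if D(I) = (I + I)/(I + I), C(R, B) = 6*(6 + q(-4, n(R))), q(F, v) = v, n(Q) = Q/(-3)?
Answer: -29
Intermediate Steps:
n(Q) = -Q/3 (n(Q) = Q*(-⅓) = -Q/3)
C(R, B) = 36 - 2*R (C(R, B) = 6*(6 - R/3) = 36 - 2*R)
D(I) = 1 (D(I) = (2*I)/((2*I)) = (2*I)*(1/(2*I)) = 1)
-29*D(C(1, 0*(-3) + 6)) = -29*1 = -29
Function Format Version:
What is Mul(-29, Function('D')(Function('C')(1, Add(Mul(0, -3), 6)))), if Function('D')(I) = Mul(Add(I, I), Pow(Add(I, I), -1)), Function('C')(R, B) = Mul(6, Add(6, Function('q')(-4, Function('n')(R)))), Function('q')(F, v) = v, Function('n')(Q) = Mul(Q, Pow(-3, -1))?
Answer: -29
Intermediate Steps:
Function('n')(Q) = Mul(Rational(-1, 3), Q) (Function('n')(Q) = Mul(Q, Rational(-1, 3)) = Mul(Rational(-1, 3), Q))
Function('C')(R, B) = Add(36, Mul(-2, R)) (Function('C')(R, B) = Mul(6, Add(6, Mul(Rational(-1, 3), R))) = Add(36, Mul(-2, R)))
Function('D')(I) = 1 (Function('D')(I) = Mul(Mul(2, I), Pow(Mul(2, I), -1)) = Mul(Mul(2, I), Mul(Rational(1, 2), Pow(I, -1))) = 1)
Mul(-29, Function('D')(Function('C')(1, Add(Mul(0, -3), 6)))) = Mul(-29, 1) = -29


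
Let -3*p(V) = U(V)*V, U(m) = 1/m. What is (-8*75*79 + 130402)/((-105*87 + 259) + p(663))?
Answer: -249006/26629 ≈ -9.3509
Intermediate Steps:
p(V) = -⅓ (p(V) = -V/(3*V) = -⅓*1 = -⅓)
(-8*75*79 + 130402)/((-105*87 + 259) + p(663)) = (-8*75*79 + 130402)/((-105*87 + 259) - ⅓) = (-600*79 + 130402)/((-9135 + 259) - ⅓) = (-47400 + 130402)/(-8876 - ⅓) = 83002/(-26629/3) = 83002*(-3/26629) = -249006/26629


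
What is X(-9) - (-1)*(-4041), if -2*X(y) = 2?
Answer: -4042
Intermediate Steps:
X(y) = -1 (X(y) = -½*2 = -1)
X(-9) - (-1)*(-4041) = -1 - (-1)*(-4041) = -1 - 1*4041 = -1 - 4041 = -4042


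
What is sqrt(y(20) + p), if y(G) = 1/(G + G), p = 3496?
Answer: sqrt(1398410)/20 ≈ 59.127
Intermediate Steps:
y(G) = 1/(2*G)
sqrt(y(20) + p) = sqrt((1/2)/20 + 3496) = sqrt((1/2)*(1/20) + 3496) = sqrt(1/40 + 3496) = sqrt(139841/40) = sqrt(1398410)/20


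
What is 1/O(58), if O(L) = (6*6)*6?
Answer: 1/216 ≈ 0.0046296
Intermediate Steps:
O(L) = 216 (O(L) = 36*6 = 216)
1/O(58) = 1/216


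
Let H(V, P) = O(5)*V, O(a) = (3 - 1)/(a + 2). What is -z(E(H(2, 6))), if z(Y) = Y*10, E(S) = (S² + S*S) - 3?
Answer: 1150/49 ≈ 23.469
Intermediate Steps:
O(a) = 2/(2 + a)
H(V, P) = 2*V/7 (H(V, P) = (2/(2 + 5))*V = (2/7)*V = (2*(⅐))*V = 2*V/7)
E(S) = -3 + 2*S² (E(S) = (S² + S²) - 3 = 2*S² - 3 = -3 + 2*S²)
z(Y) = 10*Y
-z(E(H(2, 6))) = -10*(-3 + 2*((2/7)*2)²) = -10*(-3 + 2*(4/7)²) = -10*(-3 + 2*(16/49)) = -10*(-3 + 32/49) = -10*(-115)/49 = -1*(-1150/49) = 1150/49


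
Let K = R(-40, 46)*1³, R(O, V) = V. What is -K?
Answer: -46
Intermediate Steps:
K = 46 (K = 46*1³ = 46*1 = 46)
-K = -1*46 = -46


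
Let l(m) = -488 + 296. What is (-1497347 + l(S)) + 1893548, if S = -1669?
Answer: 396009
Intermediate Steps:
l(m) = -192
(-1497347 + l(S)) + 1893548 = (-1497347 - 192) + 1893548 = -1497539 + 1893548 = 396009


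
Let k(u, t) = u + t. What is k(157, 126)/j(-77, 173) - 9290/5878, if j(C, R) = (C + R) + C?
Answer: 743482/55841 ≈ 13.314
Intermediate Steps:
k(u, t) = t + u
j(C, R) = R + 2*C
k(157, 126)/j(-77, 173) - 9290/5878 = (126 + 157)/(173 + 2*(-77)) - 9290/5878 = 283/(173 - 154) - 9290*1/5878 = 283/19 - 4645/2939 = 743482/55841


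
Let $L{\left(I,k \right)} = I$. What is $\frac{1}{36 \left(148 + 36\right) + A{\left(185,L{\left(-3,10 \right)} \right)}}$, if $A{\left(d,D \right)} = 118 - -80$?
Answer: $\frac{1}{6822} \approx 0.00014658$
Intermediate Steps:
$A{\left(d,D \right)} = 198$ ($A{\left(d,D \right)} = 118 + 80 = 198$)
$\frac{1}{36 \left(148 + 36\right) + A{\left(185,L{\left(-3,10 \right)} \right)}} = \frac{1}{36 \left(148 + 36\right) + 198} = \frac{1}{36 \cdot 184 + 198} = \frac{1}{6624 + 198} = \frac{1}{6822}$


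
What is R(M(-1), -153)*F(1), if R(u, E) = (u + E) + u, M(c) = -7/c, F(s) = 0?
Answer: 0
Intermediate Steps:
R(u, E) = E + 2*u (R(u, E) = (E + u) + u = E + 2*u)
R(M(-1), -153)*F(1) = (-153 + 2*(-7/(-1)))*0 = (-153 + 2*(-7*(-1)))*0 = (-153 + 2*7)*0 = (-153 + 14)*0 = -139*0 = 0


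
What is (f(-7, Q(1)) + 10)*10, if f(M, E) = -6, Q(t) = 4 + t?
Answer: 40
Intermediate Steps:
(f(-7, Q(1)) + 10)*10 = (-6 + 10)*10 = 4*10 = 40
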